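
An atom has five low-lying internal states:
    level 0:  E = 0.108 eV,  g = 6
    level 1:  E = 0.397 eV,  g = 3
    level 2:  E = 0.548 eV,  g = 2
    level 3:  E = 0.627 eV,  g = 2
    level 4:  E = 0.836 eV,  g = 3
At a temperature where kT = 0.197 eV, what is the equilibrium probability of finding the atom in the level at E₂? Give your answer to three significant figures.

Eᵢ/kT = 0.54822, 2.0152, 2.7817, 3.1827, 4.2437.
Z = Σ gᵢe^(−Eᵢ/kT) = 6·e^(−0.54822) + 3·e^(−2.0152) + 2·e^(−2.7817) + 2·e^(−3.1827) + 3·e^(−4.2437) = 3.4679 + 0.39988 + 0.12387 + 0.082947 + 0.043063 = 4.1177.
P₂ = g₂ e^(−E₂/kT) / Z = 0.12387/4.1177 = 0.0301.

0.0301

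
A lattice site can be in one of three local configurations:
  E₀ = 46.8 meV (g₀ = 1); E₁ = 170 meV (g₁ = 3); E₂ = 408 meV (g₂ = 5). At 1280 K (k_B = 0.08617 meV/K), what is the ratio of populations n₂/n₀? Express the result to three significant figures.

k_BT = 0.08617 × 1280 K = 110.30 meV.
n₂/n₀ = (g₂/g₀) exp[−(E₂−E₀)/kT] = (5/1) × exp(−(361.2 meV)/(110.30 meV)) = (5/1) × exp(-3.2747) = 0.189.

0.189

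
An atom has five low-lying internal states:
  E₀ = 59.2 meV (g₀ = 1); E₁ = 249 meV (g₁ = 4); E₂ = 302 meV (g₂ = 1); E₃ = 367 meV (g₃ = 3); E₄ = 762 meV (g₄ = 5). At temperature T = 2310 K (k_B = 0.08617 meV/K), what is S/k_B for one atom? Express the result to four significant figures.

k_BT = 0.08617 × 2310 K = 199.053 meV.
Eᵢ/kT = 0.297408, 1.25092, 1.51718, 1.84373, 3.82813.
Z = Σ gᵢe^(−Eᵢ/kT) = 1·e^(−0.297408) + 4·e^(−1.25092) + 1·e^(−1.51718) + 3·e^(−1.84373) + 5·e^(−3.82813) = 0.742741 + 1.14497 + 0.219330 + 0.474678 + 0.108751 = 2.69047.
⟨E⟩ = Σ EᵢPᵢ = 242.478 meV.
S/k_B = ln Z + ⟨E⟩/kT = ln(2.69047) + 242.478/199.053 = 0.989716 + 1.21816 = 2.208.

2.208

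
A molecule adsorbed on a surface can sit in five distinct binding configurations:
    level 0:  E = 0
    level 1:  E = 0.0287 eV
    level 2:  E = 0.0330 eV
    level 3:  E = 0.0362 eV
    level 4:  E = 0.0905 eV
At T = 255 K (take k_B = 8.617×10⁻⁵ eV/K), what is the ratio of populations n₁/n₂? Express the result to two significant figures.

1.2

k_BT = 8.617×10⁻⁵ × 255 K = 0.02197 eV.
n₁/n₂ = exp[−(E₁−E₂)/kT] = exp(−(-0.0043 eV)/(0.02197 eV)) = exp(0.1957) = 1.2.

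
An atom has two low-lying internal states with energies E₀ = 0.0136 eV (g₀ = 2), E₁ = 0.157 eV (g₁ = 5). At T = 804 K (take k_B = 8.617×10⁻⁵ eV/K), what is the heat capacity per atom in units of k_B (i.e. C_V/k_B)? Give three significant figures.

0.781

k_BT = 8.617×10⁻⁵ × 804 K = 0.069281 eV.
Eᵢ/kT = 0.19630, 2.2661.
Z = Σ gᵢe^(−Eᵢ/kT) = 2·e^(−0.19630) + 5·e^(−2.2661) = 1.6435 + 0.51858 = 2.1621.
⟨E⟩ = 0.047994 eV, ⟨E²⟩ = 0.0060527 eV².
C_V/k_B = (⟨E²⟩ − ⟨E⟩²)/(kT)² = (0.0060527 − 0.0023034)/0.0047999 = 0.781.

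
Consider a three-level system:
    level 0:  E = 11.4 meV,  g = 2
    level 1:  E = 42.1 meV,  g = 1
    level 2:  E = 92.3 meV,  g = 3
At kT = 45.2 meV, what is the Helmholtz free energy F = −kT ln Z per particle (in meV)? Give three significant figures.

-38.4 meV

Eᵢ/kT = 0.25221, 0.93142, 2.0420.
Z = Σ gᵢe^(−Eᵢ/kT) = 2·e^(−0.25221) + 1·e^(−0.93142) + 3·e^(−2.0420) = 1.5542 + 0.39399 + 0.38931 = 2.3375.
F = −kT ln Z = −45.2 × ln(2.3375) = −45.2 × 0.84908 = -38.4 meV.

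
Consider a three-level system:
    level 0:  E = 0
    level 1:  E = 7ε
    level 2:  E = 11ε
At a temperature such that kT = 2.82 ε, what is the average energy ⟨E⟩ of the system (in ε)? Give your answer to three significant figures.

Eᵢ/kT = 0, 2.4823, 3.9007.
Z = Σ e^(−Eᵢ/kT) = e^(−0) + e^(−2.4823) + e^(−3.9007) = 1.0000 + 0.083551 + 0.020228 = 1.1038.
⟨E⟩ = Σ Eᵢ e^(−Eᵢ/kT) / Z = (0·1.0000 + 7·0.083551 + 11·0.020228) / 1.1038 = 0.731 ε.

0.731 ε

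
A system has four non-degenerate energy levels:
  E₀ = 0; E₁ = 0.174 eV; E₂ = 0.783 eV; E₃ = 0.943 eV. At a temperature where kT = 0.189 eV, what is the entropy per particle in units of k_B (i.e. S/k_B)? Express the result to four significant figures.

Eᵢ/kT = 0, 0.920635, 4.14286, 4.98942.
Z = Σ e^(−Eᵢ/kT) = e^(−0) + e^(−0.920635) + e^(−4.14286) + e^(−4.98942) = 1.00000 + 0.398266 + 0.0158774 + 0.00680961 = 1.42095.
⟨E⟩ = Σ EᵢPᵢ = 0.0620372 eV.
S/k_B = ln Z + ⟨E⟩/kT = ln(1.42095) + 0.0620372/0.189 = 0.351326 + 0.328239 = 0.6796.

0.6796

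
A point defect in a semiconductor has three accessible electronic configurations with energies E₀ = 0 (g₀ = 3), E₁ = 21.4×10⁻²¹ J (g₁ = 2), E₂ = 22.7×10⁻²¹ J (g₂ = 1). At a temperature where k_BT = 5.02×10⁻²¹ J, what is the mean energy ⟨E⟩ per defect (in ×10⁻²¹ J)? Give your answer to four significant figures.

Eᵢ/kT = 0, 4.26295, 4.52191.
Z = Σ gᵢe^(−Eᵢ/kT) = 3·e^(−0) + 2·e^(−4.26295) + 1·e^(−4.52191) = 3.00000 + 0.0281614 + 0.0108682 = 3.03903.
⟨E⟩ = Σ Eᵢ gᵢe^(−Eᵢ/kT) / Z = (0·3.00000 + 21.4·0.0281614 + 22.7·0.0108682) / 3.03903 = 0.2795 ×10⁻²¹ J.

0.2795 ×10⁻²¹ J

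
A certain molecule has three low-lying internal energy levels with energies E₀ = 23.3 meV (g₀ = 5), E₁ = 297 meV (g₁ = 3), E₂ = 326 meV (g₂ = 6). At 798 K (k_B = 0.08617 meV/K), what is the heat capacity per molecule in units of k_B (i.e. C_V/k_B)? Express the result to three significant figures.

0.439

k_BT = 0.08617 × 798 K = 68.764 meV.
Eᵢ/kT = 0.33884, 4.3191, 4.7409.
Z = Σ gᵢe^(−Eᵢ/kT) = 5·e^(−0.33884) + 3·e^(−4.3191) + 6·e^(−4.7409) = 3.5630 + 0.039936 + 0.052385 = 3.6553.
⟨E⟩ = 30.629 meV, ⟨E²⟩ = 3016.0 meV².
C_V/k_B = (⟨E²⟩ − ⟨E⟩²)/(kT)² = (3016.0 − 938.14)/4728.5 = 0.439.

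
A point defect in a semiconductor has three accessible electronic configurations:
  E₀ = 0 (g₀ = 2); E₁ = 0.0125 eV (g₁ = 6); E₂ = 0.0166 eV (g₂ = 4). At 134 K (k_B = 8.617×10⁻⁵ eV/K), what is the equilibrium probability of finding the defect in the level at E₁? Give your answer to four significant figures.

k_BT = 8.617×10⁻⁵ × 134 K = 0.0115468 eV.
Eᵢ/kT = 0, 1.08255, 1.43763.
Z = Σ gᵢe^(−Eᵢ/kT) = 2·e^(−0) + 6·e^(−1.08255) + 4·e^(−1.43763) = 2.00000 + 2.03238 + 0.949960 = 4.98234.
P₁ = g₁ e^(−E₁/kT) / Z = 2.03238/4.98234 = 0.4079.

0.4079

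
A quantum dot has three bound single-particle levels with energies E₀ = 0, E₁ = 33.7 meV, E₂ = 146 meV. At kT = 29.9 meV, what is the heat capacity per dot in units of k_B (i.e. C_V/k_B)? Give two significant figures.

Eᵢ/kT = 0, 1.127, 4.883.
Z = Σ e^(−Eᵢ/kT) = e^(−0) + e^(−1.127) + e^(−4.883) = 1.000 + 0.3240 + 0.007574 = 1.332.
⟨E⟩ = 9.027 meV, ⟨E²⟩ = 397.5 meV².
C_V/k_B = (⟨E²⟩ − ⟨E⟩²)/(kT)² = (397.5 − 81.49)/894.0 = 0.35.

0.35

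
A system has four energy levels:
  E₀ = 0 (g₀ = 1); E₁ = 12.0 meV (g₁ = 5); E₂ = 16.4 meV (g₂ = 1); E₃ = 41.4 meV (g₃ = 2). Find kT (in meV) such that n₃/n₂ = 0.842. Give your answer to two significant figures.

n₃/n₂ = (g₃/g₂) exp[−(E₃−E₂)/kT] = 0.842.
⇒ (E₃−E₂)/kT = ln((2/1)/0.842) = ln(2.375) = 0.8650.
kT = 25.0 meV / 0.8650 = 29 meV.

29 meV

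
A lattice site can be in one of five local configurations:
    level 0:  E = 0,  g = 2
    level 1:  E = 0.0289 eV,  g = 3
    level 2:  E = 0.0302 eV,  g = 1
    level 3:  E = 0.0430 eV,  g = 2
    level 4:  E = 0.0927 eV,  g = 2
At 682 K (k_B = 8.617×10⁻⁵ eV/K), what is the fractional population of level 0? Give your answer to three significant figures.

k_BT = 8.617×10⁻⁵ × 682 K = 0.058768 eV.
Eᵢ/kT = 0, 0.49176, 0.51389, 0.73169, 1.5774.
Z = Σ gᵢe^(−Eᵢ/kT) = 2·e^(−0) + 3·e^(−0.49176) + 1·e^(−0.51389) + 2·e^(−0.73169) + 2·e^(−1.5774) = 2.0000 + 1.8346 + 0.59816 + 0.96219 + 0.41302 = 5.8080.
P₀ = g₀ e^(−E₀/kT) / Z = 2.0000/5.8080 = 0.344.

0.344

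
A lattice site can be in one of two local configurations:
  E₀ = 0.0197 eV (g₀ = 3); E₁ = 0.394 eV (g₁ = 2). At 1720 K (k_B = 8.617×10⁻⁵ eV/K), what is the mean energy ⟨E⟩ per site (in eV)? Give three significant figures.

0.0387 eV

k_BT = 8.617×10⁻⁵ × 1720 K = 0.14821 eV.
Eᵢ/kT = 0.13292, 2.6584.
Z = Σ gᵢe^(−Eᵢ/kT) = 3·e^(−0.13292) + 2·e^(−2.6584) = 2.6266 + 0.14012 = 2.7667.
⟨E⟩ = Σ Eᵢ gᵢe^(−Eᵢ/kT) / Z = (0.0197·2.6266 + 0.394·0.14012) / 2.7667 = 0.0387 eV.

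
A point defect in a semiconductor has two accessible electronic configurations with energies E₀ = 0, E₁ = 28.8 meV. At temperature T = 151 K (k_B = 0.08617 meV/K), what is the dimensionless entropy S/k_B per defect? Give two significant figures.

k_BT = 0.08617 × 151 K = 13.01 meV.
Eᵢ/kT = 0, 2.214.
Z = Σ e^(−Eᵢ/kT) = e^(−0) + e^(−2.214) = 1.000 + 0.1093 = 1.109.
⟨E⟩ = Σ EᵢPᵢ = 2.838 meV.
S/k_B = ln Z + ⟨E⟩/kT = ln(1.109) + 2.838/13.01 = 0.1035 + 0.2181 = 0.32.

0.32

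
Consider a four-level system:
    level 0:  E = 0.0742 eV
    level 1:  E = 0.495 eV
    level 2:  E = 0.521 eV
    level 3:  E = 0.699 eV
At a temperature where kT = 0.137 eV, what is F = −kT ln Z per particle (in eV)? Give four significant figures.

Eᵢ/kT = 0.541606, 3.61314, 3.80292, 5.10219.
Z = Σ e^(−Eᵢ/kT) = e^(−0.541606) + e^(−3.61314) + e^(−3.80292) + e^(−5.10219) = 0.581813 + 0.0269670 + 0.0223055 + 0.00608341 = 0.637169.
F = −kT ln Z = −0.137 × ln(0.637169) = −0.137 × -0.450720 = 0.06175 eV.

0.06175 eV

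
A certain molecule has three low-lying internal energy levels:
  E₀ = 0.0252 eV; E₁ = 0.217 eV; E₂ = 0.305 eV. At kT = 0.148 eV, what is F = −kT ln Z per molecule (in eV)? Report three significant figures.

Eᵢ/kT = 0.17027, 1.4662, 2.0608.
Z = Σ e^(−Eᵢ/kT) = e^(−0.17027) + e^(−1.4662) + e^(−2.0608) = 0.84344 + 0.23080 + 0.12735 = 1.2016.
F = −kT ln Z = −0.148 × ln(1.2016) = −0.148 × 0.18365 = -0.0272 eV.

-0.0272 eV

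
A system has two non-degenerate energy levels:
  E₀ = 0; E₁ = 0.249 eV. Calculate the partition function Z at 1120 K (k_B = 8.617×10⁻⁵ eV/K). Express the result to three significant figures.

k_BT = 8.617×10⁻⁵ × 1120 K = 0.096510 eV.
Eᵢ/kT = 0, 2.5800.
Z = Σ e^(−Eᵢ/kT) = e^(−0) + e^(−2.5800) = 1.0000 + 0.075774 = 1.0758.

Z = 1.08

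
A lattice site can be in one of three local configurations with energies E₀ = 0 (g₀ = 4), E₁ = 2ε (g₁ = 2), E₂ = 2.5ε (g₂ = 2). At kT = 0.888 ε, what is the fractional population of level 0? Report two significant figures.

Eᵢ/kT = 0, 2.252, 2.815.
Z = Σ gᵢe^(−Eᵢ/kT) = 4·e^(−0) + 2·e^(−2.252) + 2·e^(−2.815) = 4.000 + 0.2104 + 0.1198 = 4.330.
P₀ = g₀ e^(−E₀/kT) / Z = 4.000/4.330 = 0.92.

0.92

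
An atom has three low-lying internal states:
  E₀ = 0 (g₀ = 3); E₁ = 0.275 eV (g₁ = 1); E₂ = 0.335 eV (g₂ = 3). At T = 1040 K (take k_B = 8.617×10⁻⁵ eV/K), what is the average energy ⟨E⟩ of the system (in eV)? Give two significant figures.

0.012 eV

k_BT = 8.617×10⁻⁵ × 1040 K = 0.08962 eV.
Eᵢ/kT = 0, 3.069, 3.738.
Z = Σ gᵢe^(−Eᵢ/kT) = 3·e^(−0) + 1·e^(−3.069) + 3·e^(−3.738) = 3.000 + 0.04647 + 0.07140 = 3.118.
⟨E⟩ = Σ Eᵢ gᵢe^(−Eᵢ/kT) / Z = (0·3.000 + 0.275·0.04647 + 0.335·0.07140) / 3.118 = 0.012 eV.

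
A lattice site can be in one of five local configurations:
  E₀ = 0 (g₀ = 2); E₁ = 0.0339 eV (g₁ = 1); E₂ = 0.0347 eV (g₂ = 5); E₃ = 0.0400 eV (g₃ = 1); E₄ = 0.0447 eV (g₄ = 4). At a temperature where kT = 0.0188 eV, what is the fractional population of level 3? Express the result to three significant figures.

Eᵢ/kT = 0, 1.8032, 1.8457, 2.1277, 2.3777.
Z = Σ gᵢe^(−Eᵢ/kT) = 2·e^(−0) + 1·e^(−1.8032) + 5·e^(−1.8457) + 1·e^(−2.1277) + 4·e^(−2.3777) = 2.0000 + 0.16477 + 0.78957 + 0.11911 + 0.37105 = 3.4445.
P₃ = g₃ e^(−E₃/kT) / Z = 0.11911/3.4445 = 0.0346.

0.0346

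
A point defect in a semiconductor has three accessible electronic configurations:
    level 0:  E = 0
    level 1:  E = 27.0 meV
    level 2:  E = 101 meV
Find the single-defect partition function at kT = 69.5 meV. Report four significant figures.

Eᵢ/kT = 0, 0.388489, 1.45324.
Z = Σ e^(−Eᵢ/kT) = e^(−0) + e^(−0.388489) + e^(−1.45324) = 1.00000 + 0.678081 + 0.233812 = 1.91189.

Z = 1.912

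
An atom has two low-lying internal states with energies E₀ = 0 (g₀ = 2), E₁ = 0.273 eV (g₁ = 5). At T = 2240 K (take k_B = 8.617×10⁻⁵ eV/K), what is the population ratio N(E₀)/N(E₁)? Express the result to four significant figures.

1.646

k_BT = 8.617×10⁻⁵ × 2240 K = 0.193021 eV.
n₀/n₁ = (g₀/g₁) exp[−(E₀−E₁)/kT] = (2/5) × exp(−(-0.273 eV)/(0.193021 eV)) = (2/5) × exp(1.41435) = 1.646.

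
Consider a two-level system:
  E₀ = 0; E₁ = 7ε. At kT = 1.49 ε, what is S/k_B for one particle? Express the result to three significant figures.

Eᵢ/kT = 0, 4.6980.
Z = Σ e^(−Eᵢ/kT) = e^(−0) + e^(−4.6980) = 1.0000 + 0.0091135 = 1.0091.
⟨E⟩ = Σ EᵢPᵢ = 0.063219 ε.
S/k_B = ln Z + ⟨E⟩/kT = ln(1.0091) + 0.063219/1.49 = 0.0090588 + 0.042429 = 0.0515.

0.0515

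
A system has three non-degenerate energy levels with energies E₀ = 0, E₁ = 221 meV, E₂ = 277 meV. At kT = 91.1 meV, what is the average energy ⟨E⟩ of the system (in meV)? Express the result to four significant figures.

28.85 meV

Eᵢ/kT = 0, 2.42591, 3.04061.
Z = Σ e^(−Eᵢ/kT) = e^(−0) + e^(−2.42591) + e^(−3.04061) = 1.00000 + 0.0883976 + 0.0478057 = 1.13620.
⟨E⟩ = Σ Eᵢ e^(−Eᵢ/kT) / Z = (0·1.00000 + 221·0.0883976 + 277·0.0478057) / 1.13620 = 28.85 meV.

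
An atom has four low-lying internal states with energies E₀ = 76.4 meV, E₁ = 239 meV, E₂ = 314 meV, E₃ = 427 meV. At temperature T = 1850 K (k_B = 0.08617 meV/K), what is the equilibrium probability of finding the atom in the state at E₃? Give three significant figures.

k_BT = 0.08617 × 1850 K = 159.41 meV.
Eᵢ/kT = 0.47927, 1.4993, 1.9698, 2.6786.
Z = Σ e^(−Eᵢ/kT) = e^(−0.47927) + e^(−1.4993) + e^(−1.9698) + e^(−2.6786) = 0.61924 + 0.22329 + 0.13948 + 0.068659 = 1.0507.
P₃ = e^(−E₃/kT) / Z = 0.068659/1.0507 = 0.0653.

0.0653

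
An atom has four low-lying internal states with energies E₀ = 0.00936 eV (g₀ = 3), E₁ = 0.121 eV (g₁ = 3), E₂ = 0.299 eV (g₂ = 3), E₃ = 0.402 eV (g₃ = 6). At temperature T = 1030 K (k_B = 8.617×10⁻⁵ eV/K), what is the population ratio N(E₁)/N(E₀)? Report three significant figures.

k_BT = 8.617×10⁻⁵ × 1030 K = 0.088755 eV.
n₁/n₀ = (g₁/g₀) exp[−(E₁−E₀)/kT] = (3/3) × exp(−(0.11164 eV)/(0.088755 eV)) = (3/3) × exp(-1.2578) = 0.284.

0.284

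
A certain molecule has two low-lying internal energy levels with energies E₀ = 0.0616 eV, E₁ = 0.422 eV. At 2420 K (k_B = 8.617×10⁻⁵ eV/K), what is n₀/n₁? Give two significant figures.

k_BT = 8.617×10⁻⁵ × 2420 K = 0.2085 eV.
n₀/n₁ = exp[−(E₀−E₁)/kT] = exp(−(-0.3604 eV)/(0.2085 eV)) = exp(1.729) = 5.6.

5.6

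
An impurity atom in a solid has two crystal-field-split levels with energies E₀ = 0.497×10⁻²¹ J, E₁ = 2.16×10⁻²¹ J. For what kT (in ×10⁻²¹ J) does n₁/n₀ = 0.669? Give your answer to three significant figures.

n₁/n₀ = exp[−(E₁−E₀)/kT] = 0.669.
⇒ (E₁−E₀)/kT = ln(1/0.669) = ln(1.4948) = 0.40199.
kT = 1.663 ×10⁻²¹ J / 0.40199 = 4.14 ×10⁻²¹ J.

4.14 ×10⁻²¹ J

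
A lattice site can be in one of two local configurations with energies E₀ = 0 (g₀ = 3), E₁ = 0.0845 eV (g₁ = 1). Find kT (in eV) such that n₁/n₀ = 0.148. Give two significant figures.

0.10 eV

n₁/n₀ = (g₁/g₀) exp[−(E₁−E₀)/kT] = 0.148.
⇒ (E₁−E₀)/kT = ln((1/3)/0.148) = ln(2.252) = 0.8118.
kT = 0.0845 eV / 0.8118 = 0.10 eV.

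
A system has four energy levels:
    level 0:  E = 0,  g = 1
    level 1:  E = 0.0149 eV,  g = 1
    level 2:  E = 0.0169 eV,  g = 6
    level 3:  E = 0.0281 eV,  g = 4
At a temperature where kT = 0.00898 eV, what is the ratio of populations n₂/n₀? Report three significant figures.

0.914

n₂/n₀ = (g₂/g₀) exp[−(E₂−E₀)/kT] = (6/1) × exp(−(0.0169 eV)/(0.00898 eV)) = (6/1) × exp(-1.8820) = 0.914.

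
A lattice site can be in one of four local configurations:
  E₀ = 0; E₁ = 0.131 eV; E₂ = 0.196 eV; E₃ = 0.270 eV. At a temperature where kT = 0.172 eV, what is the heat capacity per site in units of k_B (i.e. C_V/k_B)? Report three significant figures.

Eᵢ/kT = 0, 0.76163, 1.1395, 1.5698.
Z = Σ e^(−Eᵢ/kT) = e^(−0) + e^(−0.76163) + e^(−1.1395) + e^(−1.5698) = 1.0000 + 0.46690 + 0.31998 + 0.20809 = 1.9950.
⟨E⟩ = 0.090258 eV, ⟨E²⟩ = 0.017782 eV².
C_V/k_B = (⟨E²⟩ − ⟨E⟩²)/(kT)² = (0.017782 − 0.0081465)/0.029584 = 0.326.

0.326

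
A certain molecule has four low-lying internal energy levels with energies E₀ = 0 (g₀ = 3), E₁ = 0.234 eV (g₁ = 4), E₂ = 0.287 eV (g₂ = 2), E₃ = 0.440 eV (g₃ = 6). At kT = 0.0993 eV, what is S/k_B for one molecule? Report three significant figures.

Eᵢ/kT = 0, 2.3565, 2.8902, 4.4310.
Z = Σ gᵢe^(−Eᵢ/kT) = 3·e^(−0) + 4·e^(−2.3565) + 2·e^(−2.8902) + 6·e^(−4.4310) = 3.0000 + 0.37901 + 0.11113 + 0.071415 = 3.5616.
⟨E⟩ = Σ EᵢPᵢ = 0.042679 eV.
S/k_B = ln Z + ⟨E⟩/kT = ln(3.5616) + 0.042679/0.0993 = 1.2702 + 0.42980 = 1.70.

1.70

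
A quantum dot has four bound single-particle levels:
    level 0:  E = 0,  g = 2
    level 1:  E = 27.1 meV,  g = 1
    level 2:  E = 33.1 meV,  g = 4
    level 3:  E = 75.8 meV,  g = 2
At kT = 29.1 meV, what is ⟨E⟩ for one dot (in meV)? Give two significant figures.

17 meV

Eᵢ/kT = 0, 0.9313, 1.137, 2.605.
Z = Σ gᵢe^(−Eᵢ/kT) = 2·e^(−0) + 1·e^(−0.9313) + 4·e^(−1.137) + 2·e^(−2.605) = 2.000 + 0.3940 + 1.283 + 0.1478 = 3.825.
⟨E⟩ = Σ Eᵢ gᵢe^(−Eᵢ/kT) / Z = (0·2.000 + 27.1·0.3940 + 33.1·1.283 + 75.8·0.1478) / 3.825 = 17 meV.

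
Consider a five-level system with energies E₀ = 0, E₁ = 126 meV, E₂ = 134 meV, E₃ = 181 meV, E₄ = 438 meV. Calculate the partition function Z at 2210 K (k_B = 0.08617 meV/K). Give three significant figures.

Z = 2.50

k_BT = 0.08617 × 2210 K = 190.44 meV.
Eᵢ/kT = 0, 0.66163, 0.70363, 0.95043, 2.2999.
Z = Σ e^(−Eᵢ/kT) = e^(−0) + e^(−0.66163) + e^(−0.70363) + e^(−0.95043) + e^(−2.2999) = 1.0000 + 0.51601 + 0.49479 + 0.38657 + 0.10027 = 2.4976.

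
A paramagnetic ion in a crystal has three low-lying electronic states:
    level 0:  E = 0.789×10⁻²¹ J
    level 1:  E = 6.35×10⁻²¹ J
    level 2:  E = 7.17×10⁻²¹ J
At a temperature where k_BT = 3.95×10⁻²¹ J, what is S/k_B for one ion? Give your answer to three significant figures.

0.828

Eᵢ/kT = 0.19975, 1.6076, 1.8152.
Z = Σ e^(−Eᵢ/kT) = e^(−0.19975) + e^(−1.6076) + e^(−1.8152) = 0.81894 + 0.20037 + 0.16281 = 1.1821.
⟨E⟩ = Σ EᵢPᵢ = 2.6105 ×10⁻²¹ J.
S/k_B = ln Z + ⟨E⟩/kT = ln(1.1821) + 2.6105/3.95 = 0.16729 + 0.66089 = 0.828.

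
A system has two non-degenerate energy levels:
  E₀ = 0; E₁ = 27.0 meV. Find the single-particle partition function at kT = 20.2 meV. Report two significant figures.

Z = 1.3

Eᵢ/kT = 0, 1.337.
Z = Σ e^(−Eᵢ/kT) = e^(−0) + e^(−1.337) = 1.000 + 0.2626 = 1.263.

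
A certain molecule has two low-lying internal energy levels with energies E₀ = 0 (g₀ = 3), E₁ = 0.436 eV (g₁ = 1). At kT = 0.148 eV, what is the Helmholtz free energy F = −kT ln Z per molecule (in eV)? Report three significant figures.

-0.165 eV

Eᵢ/kT = 0, 2.9459.
Z = Σ gᵢe^(−Eᵢ/kT) = 3·e^(−0) + 1·e^(−2.9459) = 3.0000 + 0.052555 = 3.0526.
F = −kT ln Z = −0.148 × ln(3.0526) = −0.148 × 1.1160 = -0.165 eV.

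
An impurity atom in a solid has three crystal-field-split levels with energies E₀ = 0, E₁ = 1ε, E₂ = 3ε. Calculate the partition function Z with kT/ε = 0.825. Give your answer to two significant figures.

Eᵢ/kT = 0, 1.212, 3.636.
Z = Σ e^(−Eᵢ/kT) = e^(−0) + e^(−1.212) + e^(−3.636) = 1.000 + 0.2976 + 0.02636 = 1.324.

Z = 1.3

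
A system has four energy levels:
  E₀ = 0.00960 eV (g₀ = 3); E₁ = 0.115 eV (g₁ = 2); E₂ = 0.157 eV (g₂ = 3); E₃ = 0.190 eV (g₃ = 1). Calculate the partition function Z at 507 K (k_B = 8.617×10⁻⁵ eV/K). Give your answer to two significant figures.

k_BT = 8.617×10⁻⁵ × 507 K = 0.04369 eV.
Eᵢ/kT = 0.2197, 2.632, 3.593, 4.349.
Z = Σ gᵢe^(−Eᵢ/kT) = 3·e^(−0.2197) + 2·e^(−2.632) + 3·e^(−3.593) + 1·e^(−4.349) = 2.408 + 0.1439 + 0.08255 + 0.01292 = 2.647.

Z = 2.6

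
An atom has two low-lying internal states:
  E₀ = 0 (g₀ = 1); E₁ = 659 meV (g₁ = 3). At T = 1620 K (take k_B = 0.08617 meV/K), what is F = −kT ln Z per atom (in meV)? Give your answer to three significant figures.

k_BT = 0.08617 × 1620 K = 139.60 meV.
Eᵢ/kT = 0, 4.7206.
Z = Σ gᵢe^(−Eᵢ/kT) = 1·e^(−0) + 3·e^(−4.7206) = 1.0000 + 0.026729 = 1.0267.
F = −kT ln Z = −139.60 × ln(1.0267) = −139.60 × 0.026350 = -3.68 meV.

-3.68 meV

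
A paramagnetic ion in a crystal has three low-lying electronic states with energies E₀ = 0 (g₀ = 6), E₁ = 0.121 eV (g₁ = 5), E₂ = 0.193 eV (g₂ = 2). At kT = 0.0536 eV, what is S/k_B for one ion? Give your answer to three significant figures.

Eᵢ/kT = 0, 2.2575, 3.6007.
Z = Σ gᵢe^(−Eᵢ/kT) = 6·e^(−0) + 5·e^(−2.2575) + 2·e^(−3.6007) = 6.0000 + 0.52306 + 0.054609 = 6.5777.
⟨E⟩ = Σ EᵢPᵢ = 0.011224 eV.
S/k_B = ln Z + ⟨E⟩/kT = ln(6.5777) + 0.011224/0.0536 = 1.8837 + 0.20940 = 2.09.

2.09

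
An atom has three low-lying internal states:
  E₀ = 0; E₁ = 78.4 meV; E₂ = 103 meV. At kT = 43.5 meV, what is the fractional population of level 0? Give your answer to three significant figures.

0.795

Eᵢ/kT = 0, 1.8023, 2.3678.
Z = Σ e^(−Eᵢ/kT) = e^(−0) + e^(−1.8023) + e^(−2.3678) = 1.0000 + 0.16492 + 0.093687 = 1.2586.
P₀ = e^(−E₀/kT) / Z = 1.0000/1.2586 = 0.795.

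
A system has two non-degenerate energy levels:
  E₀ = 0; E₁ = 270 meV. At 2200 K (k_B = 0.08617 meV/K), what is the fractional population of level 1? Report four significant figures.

k_BT = 0.08617 × 2200 K = 189.574 meV.
Eᵢ/kT = 0, 1.42425.
Z = Σ e^(−Eᵢ/kT) = e^(−0) + e^(−1.42425) = 1.00000 + 0.240689 = 1.24069.
P₁ = e^(−E₁/kT) / Z = 0.240689/1.24069 = 0.1940.

0.1940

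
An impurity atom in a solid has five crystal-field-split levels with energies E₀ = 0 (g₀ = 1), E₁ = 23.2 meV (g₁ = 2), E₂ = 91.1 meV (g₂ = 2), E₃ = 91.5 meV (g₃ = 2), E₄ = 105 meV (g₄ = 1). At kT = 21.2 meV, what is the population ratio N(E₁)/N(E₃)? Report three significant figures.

n₁/n₃ = (g₁/g₃) exp[−(E₁−E₃)/kT] = (2/2) × exp(−(-68.3 meV)/(21.2 meV)) = (2/2) × exp(3.2217) = 25.1.

25.1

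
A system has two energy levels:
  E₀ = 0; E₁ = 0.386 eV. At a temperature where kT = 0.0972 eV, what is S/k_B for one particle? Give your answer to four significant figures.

Eᵢ/kT = 0, 3.97119.
Z = Σ e^(−Eᵢ/kT) = e^(−0) + e^(−3.97119) = 1.00000 + 0.0188510 = 1.01885.
⟨E⟩ = Σ EᵢPᵢ = 0.00714186 eV.
S/k_B = ln Z + ⟨E⟩/kT = ln(1.01885) + 0.00714186/0.0972 = 0.0186745 + 0.0734759 = 0.09215.

0.09215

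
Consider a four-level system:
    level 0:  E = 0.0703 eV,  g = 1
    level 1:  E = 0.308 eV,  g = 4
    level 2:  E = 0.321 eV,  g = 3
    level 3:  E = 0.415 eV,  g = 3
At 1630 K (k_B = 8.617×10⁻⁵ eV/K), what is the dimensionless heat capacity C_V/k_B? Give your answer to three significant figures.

0.872

k_BT = 8.617×10⁻⁵ × 1630 K = 0.14046 eV.
Eᵢ/kT = 0.50050, 2.1928, 2.2853, 2.9546.
Z = Σ gᵢe^(−Eᵢ/kT) = 1·e^(−0.50050) + 4·e^(−2.1928) + 3·e^(−2.2853) + 3·e^(−2.9546) = 0.60623 + 0.44642 + 0.30523 + 0.15630 = 1.5142.
⟨E⟩ = 0.22649 eV, ⟨E²⟩ = 0.068495 eV².
C_V/k_B = (⟨E²⟩ − ⟨E⟩²)/(kT)² = (0.068495 − 0.051298)/0.019729 = 0.872.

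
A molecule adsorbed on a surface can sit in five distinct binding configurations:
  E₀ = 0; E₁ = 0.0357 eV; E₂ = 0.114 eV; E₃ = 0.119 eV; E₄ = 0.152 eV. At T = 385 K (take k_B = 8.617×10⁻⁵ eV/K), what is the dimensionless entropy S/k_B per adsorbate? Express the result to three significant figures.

0.786

k_BT = 8.617×10⁻⁵ × 385 K = 0.033175 eV.
Eᵢ/kT = 0, 1.0761, 3.4363, 3.5870, 4.5818.
Z = Σ e^(−Eᵢ/kT) = e^(−0) + e^(−1.0761) + e^(−3.4363) + e^(−3.5870) + e^(−4.5818) = 1.0000 + 0.34092 + 0.032184 + 0.027681 + 0.010236 = 1.4110.
⟨E⟩ = Σ EᵢPᵢ = 0.014663 eV.
S/k_B = ln Z + ⟨E⟩/kT = ln(1.4110) + 0.014663/0.033175 = 0.34430 + 0.44199 = 0.786.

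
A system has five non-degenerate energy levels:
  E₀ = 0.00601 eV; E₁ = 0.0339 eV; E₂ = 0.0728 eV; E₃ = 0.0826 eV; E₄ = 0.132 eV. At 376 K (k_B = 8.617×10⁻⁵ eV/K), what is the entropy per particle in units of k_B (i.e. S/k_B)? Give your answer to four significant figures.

1.067

k_BT = 8.617×10⁻⁵ × 376 K = 0.0323999 eV.
Eᵢ/kT = 0.185494, 1.04630, 2.24692, 2.54939, 4.07409.
Z = Σ e^(−Eᵢ/kT) = e^(−0.185494) + e^(−1.04630) + e^(−2.24692) + e^(−2.54939) + e^(−4.07409) = 0.830694 + 0.351235 + 0.105724 + 0.0781293 + 0.0170077 = 1.38279.
⟨E⟩ = Σ EᵢPᵢ = 0.0240778 eV.
S/k_B = ln Z + ⟨E⟩/kT = ln(1.38279) + 0.0240778/0.0323999 = 0.324103 + 0.743144 = 1.067.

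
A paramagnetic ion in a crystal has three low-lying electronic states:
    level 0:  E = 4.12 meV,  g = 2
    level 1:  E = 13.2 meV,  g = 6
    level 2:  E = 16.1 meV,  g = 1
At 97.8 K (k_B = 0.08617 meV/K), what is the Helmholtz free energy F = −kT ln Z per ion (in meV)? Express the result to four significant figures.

-8.141 meV

k_BT = 0.08617 × 97.8 K = 8.42743 meV.
Eᵢ/kT = 0.488880, 1.56631, 1.91043.
Z = Σ gᵢe^(−Eᵢ/kT) = 2·e^(−0.488880) + 6·e^(−1.56631) + 1·e^(−1.91043) = 1.22663 + 1.25289 + 0.148017 = 2.62754.
F = −kT ln Z = −8.42743 × ln(2.62754) = −8.42743 × 0.966048 = -8.141 meV.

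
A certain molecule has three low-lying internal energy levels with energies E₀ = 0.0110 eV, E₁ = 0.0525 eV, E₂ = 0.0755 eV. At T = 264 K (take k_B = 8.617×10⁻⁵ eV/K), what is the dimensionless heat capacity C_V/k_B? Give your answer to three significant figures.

k_BT = 8.617×10⁻⁵ × 264 K = 0.022749 eV.
Eᵢ/kT = 0.48354, 2.3078, 3.3188.
Z = Σ e^(−Eᵢ/kT) = e^(−0.48354) + e^(−2.3078) + e^(−3.3188) = 0.61660 + 0.099480 + 0.036196 = 0.75228.
⟨E⟩ = 0.019591 eV, ⟨E²⟩ = 0.00073793 eV².
C_V/k_B = (⟨E²⟩ − ⟨E⟩²)/(kT)² = (0.00073793 − 0.00038381)/0.00051752 = 0.684.

0.684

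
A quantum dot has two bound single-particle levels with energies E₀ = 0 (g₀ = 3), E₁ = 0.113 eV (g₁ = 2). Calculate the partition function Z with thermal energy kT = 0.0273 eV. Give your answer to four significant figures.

Eᵢ/kT = 0, 4.13919.
Z = Σ gᵢe^(−Eᵢ/kT) = 3·e^(−0) + 2·e^(−4.13919) = 3.00000 + 0.0318715 = 3.03187.

Z = 3.032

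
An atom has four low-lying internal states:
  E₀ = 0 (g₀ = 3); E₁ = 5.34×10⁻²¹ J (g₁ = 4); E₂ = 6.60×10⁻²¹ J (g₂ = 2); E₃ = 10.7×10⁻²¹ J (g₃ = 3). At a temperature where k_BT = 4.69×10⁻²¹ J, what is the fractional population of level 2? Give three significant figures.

0.0964

Eᵢ/kT = 0, 1.1386, 1.4072, 2.2814.
Z = Σ gᵢe^(−Eᵢ/kT) = 3·e^(−0) + 4·e^(−1.1386) + 2·e^(−1.4072) + 3·e^(−2.2814) = 3.0000 + 1.2811 + 0.48966 + 0.30642 = 5.0772.
P₂ = g₂ e^(−E₂/kT) / Z = 0.48966/5.0772 = 0.0964.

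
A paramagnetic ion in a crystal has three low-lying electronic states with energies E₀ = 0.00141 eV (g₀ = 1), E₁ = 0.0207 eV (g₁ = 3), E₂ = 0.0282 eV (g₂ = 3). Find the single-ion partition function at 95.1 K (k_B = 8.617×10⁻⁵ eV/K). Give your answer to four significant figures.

k_BT = 8.617×10⁻⁵ × 95.1 K = 0.00819477 eV.
Eᵢ/kT = 0.172061, 2.52600, 3.44122.
Z = Σ gᵢe^(−Eᵢ/kT) = 1·e^(−0.172061) + 3·e^(−2.52600) + 3·e^(−3.44122) = 0.841928 + 0.239935 + 0.0960768 = 1.17794.

Z = 1.178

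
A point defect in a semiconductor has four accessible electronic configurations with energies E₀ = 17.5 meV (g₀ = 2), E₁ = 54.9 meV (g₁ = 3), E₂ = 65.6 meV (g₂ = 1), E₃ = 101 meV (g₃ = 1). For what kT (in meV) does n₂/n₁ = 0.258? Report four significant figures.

n₂/n₁ = (g₂/g₁) exp[−(E₂−E₁)/kT] = 0.258.
⇒ (E₂−E₁)/kT = ln((1/3)/0.258) = ln(1.29199) = 0.256184.
kT = 10.7 meV / 0.256184 = 41.77 meV.

41.77 meV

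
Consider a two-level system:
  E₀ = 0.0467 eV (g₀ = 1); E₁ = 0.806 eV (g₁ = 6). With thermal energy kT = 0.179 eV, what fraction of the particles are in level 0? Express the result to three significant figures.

0.921

Eᵢ/kT = 0.26089, 4.5028.
Z = Σ gᵢe^(−Eᵢ/kT) = 1·e^(−0.26089) + 6·e^(−4.5028) = 0.77037 + 0.066468 = 0.83684.
P₀ = g₀ e^(−E₀/kT) / Z = 0.77037/0.83684 = 0.921.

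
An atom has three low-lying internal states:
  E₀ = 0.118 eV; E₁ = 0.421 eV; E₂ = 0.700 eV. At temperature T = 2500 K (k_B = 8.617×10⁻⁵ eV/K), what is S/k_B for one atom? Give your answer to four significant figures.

0.6724

k_BT = 8.617×10⁻⁵ × 2500 K = 0.215425 eV.
Eᵢ/kT = 0.547754, 1.95428, 3.24939.
Z = Σ e^(−Eᵢ/kT) = e^(−0.547754) + e^(−1.95428) + e^(−3.24939) = 0.578247 + 0.141666 + 0.0387979 = 0.758711.
⟨E⟩ = Σ EᵢPᵢ = 0.204337 eV.
S/k_B = ln Z + ⟨E⟩/kT = ln(0.758711) + 0.204337/0.215425 = -0.276134 + 0.948530 = 0.6724.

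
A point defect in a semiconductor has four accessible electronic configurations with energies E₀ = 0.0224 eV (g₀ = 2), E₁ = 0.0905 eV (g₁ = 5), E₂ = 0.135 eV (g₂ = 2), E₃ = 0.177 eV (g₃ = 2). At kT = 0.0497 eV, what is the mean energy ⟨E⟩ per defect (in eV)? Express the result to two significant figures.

0.057 eV

Eᵢ/kT = 0.4507, 1.821, 2.716, 3.561.
Z = Σ gᵢe^(−Eᵢ/kT) = 2·e^(−0.4507) + 5·e^(−1.821) + 2·e^(−2.716) + 2·e^(−3.561) = 1.274 + 0.8093 + 0.1323 + 0.05682 = 2.272.
⟨E⟩ = Σ Eᵢ gᵢe^(−Eᵢ/kT) / Z = (0.0224·1.274 + 0.0905·0.8093 + 0.135·0.1323 + 0.177·0.05682) / 2.272 = 0.057 eV.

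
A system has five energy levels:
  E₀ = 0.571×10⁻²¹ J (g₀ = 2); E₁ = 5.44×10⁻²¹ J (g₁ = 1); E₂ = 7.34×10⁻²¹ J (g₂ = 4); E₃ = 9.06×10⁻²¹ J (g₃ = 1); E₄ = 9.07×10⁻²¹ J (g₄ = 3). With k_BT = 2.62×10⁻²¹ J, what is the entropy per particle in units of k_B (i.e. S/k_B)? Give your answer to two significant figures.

1.6

Eᵢ/kT = 0.2179, 2.076, 2.802, 3.458, 3.462.
Z = Σ gᵢe^(−Eᵢ/kT) = 2·e^(−0.2179) + 1·e^(−2.076) + 4·e^(−2.802) + 1·e^(−3.458) + 3·e^(−3.462) = 1.608 + 0.1254 + 0.2428 + 0.03149 + 0.09410 = 2.102.
⟨E⟩ = Σ EᵢPᵢ = 2.151 ×10⁻²¹ J.
S/k_B = ln Z + ⟨E⟩/kT = ln(2.102) + 2.151/2.62 = 0.7429 + 0.8210 = 1.6.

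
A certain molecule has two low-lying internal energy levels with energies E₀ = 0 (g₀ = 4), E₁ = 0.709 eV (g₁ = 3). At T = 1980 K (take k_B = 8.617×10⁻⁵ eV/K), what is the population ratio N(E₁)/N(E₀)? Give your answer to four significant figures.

k_BT = 8.617×10⁻⁵ × 1980 K = 0.170617 eV.
n₁/n₀ = (g₁/g₀) exp[−(E₁−E₀)/kT] = (3/4) × exp(−(0.709 eV)/(0.170617 eV)) = (3/4) × exp(-4.15551) = 0.01176.

0.01176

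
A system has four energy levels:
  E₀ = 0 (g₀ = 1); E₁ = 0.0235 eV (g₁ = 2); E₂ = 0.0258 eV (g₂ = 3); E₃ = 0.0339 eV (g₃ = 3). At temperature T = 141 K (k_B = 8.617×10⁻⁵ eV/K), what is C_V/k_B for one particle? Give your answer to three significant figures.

1.25

k_BT = 8.617×10⁻⁵ × 141 K = 0.012150 eV.
Eᵢ/kT = 0, 1.9342, 2.1235, 2.7901.
Z = Σ gᵢe^(−Eᵢ/kT) = 1·e^(−0) + 2·e^(−1.9342) + 3·e^(−2.1235) + 3·e^(−2.7901) = 1.0000 + 0.28908 + 0.35884 + 0.18425 = 1.8322.
⟨E⟩ = 0.012170 eV, ⟨E²⟩ = 0.00033307 eV².
C_V/k_B = (⟨E²⟩ − ⟨E⟩²)/(kT)² = (0.00033307 − 0.00014811)/0.00014762 = 1.25.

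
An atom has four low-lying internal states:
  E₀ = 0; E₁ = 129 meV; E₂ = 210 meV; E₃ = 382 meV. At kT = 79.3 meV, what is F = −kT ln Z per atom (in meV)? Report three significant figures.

Eᵢ/kT = 0, 1.6267, 2.6482, 4.8172.
Z = Σ e^(−Eᵢ/kT) = e^(−0) + e^(−1.6267) + e^(−2.6482) + e^(−4.8172) = 1.0000 + 0.19658 + 0.070778 + 0.0080894 = 1.2754.
F = −kT ln Z = −79.3 × ln(1.2754) = −79.3 × 0.24326 = -19.3 meV.

-19.3 meV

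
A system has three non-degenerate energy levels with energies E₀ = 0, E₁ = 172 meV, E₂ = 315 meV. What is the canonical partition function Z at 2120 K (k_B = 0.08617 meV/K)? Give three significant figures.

Z = 1.57

k_BT = 0.08617 × 2120 K = 182.68 meV.
Eᵢ/kT = 0, 0.94154, 1.7243.
Z = Σ e^(−Eᵢ/kT) = e^(−0) + e^(−0.94154) + e^(−1.7243) = 1.0000 + 0.39003 + 0.17830 = 1.5683.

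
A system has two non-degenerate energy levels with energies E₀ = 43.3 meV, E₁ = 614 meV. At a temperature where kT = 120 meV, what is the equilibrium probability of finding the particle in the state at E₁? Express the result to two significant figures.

Eᵢ/kT = 0.3608, 5.117.
Z = Σ e^(−Eᵢ/kT) = e^(−0.3608) + e^(−5.117) = 0.6971 + 0.005994 = 0.7031.
P₁ = e^(−E₁/kT) / Z = 0.005994/0.7031 = 0.0085.

0.0085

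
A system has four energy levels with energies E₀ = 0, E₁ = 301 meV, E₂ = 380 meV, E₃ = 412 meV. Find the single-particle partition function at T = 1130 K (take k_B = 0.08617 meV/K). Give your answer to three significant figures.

k_BT = 0.08617 × 1130 K = 97.372 meV.
Eᵢ/kT = 0, 3.0912, 3.9026, 4.2312.
Z = Σ e^(−Eᵢ/kT) = e^(−0) + e^(−3.0912) + e^(−3.9026) + e^(−4.2312) = 1.0000 + 0.045447 + 0.020189 + 0.014535 = 1.0802.

Z = 1.08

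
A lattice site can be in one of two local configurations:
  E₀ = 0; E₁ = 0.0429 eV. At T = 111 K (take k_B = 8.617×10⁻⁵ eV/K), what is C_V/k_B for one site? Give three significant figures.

k_BT = 8.617×10⁻⁵ × 111 K = 0.0095649 eV.
Eᵢ/kT = 0, 4.4851.
Z = Σ e^(−Eᵢ/kT) = e^(−0) + e^(−4.4851) = 1.0000 + 0.011276 = 1.0113.
⟨E⟩ = 0.00047834 eV, ⟨E²⟩ = 0.000020521 eV².
C_V/k_B = (⟨E²⟩ − ⟨E⟩²)/(kT)² = (0.000020521 − 0.00000022881)/0.000091487 = 0.222.

0.222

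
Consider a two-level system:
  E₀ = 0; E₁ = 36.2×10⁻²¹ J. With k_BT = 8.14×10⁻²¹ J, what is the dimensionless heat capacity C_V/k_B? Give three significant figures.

0.226

Eᵢ/kT = 0, 4.4472.
Z = Σ e^(−Eᵢ/kT) = e^(−0) + e^(−4.4472) = 1.0000 + 0.011711 = 1.0117.
⟨E⟩ = 0.41904, ⟨E²⟩ = 15.169.
C_V/k_B = (⟨E²⟩ − ⟨E⟩²)/(kT)² = (15.169 − 0.17559)/66.260 = 0.226.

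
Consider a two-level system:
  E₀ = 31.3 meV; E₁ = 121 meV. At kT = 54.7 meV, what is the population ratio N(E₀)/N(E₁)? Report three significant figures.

n₀/n₁ = exp[−(E₀−E₁)/kT] = exp(−(-89.7 meV)/(54.7 meV)) = exp(1.6399) = 5.15.

5.15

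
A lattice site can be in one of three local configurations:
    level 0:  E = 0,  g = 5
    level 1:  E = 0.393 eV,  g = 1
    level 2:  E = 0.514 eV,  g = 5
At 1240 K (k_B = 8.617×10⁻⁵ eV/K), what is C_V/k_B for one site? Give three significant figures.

0.250

k_BT = 8.617×10⁻⁵ × 1240 K = 0.10685 eV.
Eᵢ/kT = 0, 3.6781, 4.8105.
Z = Σ gᵢe^(−Eᵢ/kT) = 5·e^(−0) + 1·e^(−3.6781) + 5·e^(−4.8105) = 5.0000 + 0.025271 + 0.040719 = 5.0660.
⟨E⟩ = 0.0060918 eV, ⟨E²⟩ = 0.0028940 eV².
C_V/k_B = (⟨E²⟩ − ⟨E⟩²)/(kT)² = (0.0028940 − 0.000037110)/0.011417 = 0.250.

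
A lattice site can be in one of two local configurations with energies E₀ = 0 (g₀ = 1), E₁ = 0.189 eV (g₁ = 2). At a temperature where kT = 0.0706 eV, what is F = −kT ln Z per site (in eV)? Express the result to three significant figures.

Eᵢ/kT = 0, 2.6771.
Z = Σ gᵢe^(−Eᵢ/kT) = 1·e^(−0) + 2·e^(−2.6771) = 1.0000 + 0.13752 = 1.1375.
F = −kT ln Z = −0.0706 × ln(1.1375) = −0.0706 × 0.12883 = -0.00910 eV.

-0.00910 eV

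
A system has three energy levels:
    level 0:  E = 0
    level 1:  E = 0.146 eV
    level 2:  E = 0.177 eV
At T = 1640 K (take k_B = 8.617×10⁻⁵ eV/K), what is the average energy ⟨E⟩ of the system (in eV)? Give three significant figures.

k_BT = 8.617×10⁻⁵ × 1640 K = 0.14132 eV.
Eᵢ/kT = 0, 1.0331, 1.2525.
Z = Σ e^(−Eᵢ/kT) = e^(−0) + e^(−1.0331) + e^(−1.2525) = 1.0000 + 0.35590 + 0.28579 = 1.6417.
⟨E⟩ = Σ Eᵢ e^(−Eᵢ/kT) / Z = (0·1.0000 + 0.146·0.35590 + 0.177·0.28579) / 1.6417 = 0.0625 eV.

0.0625 eV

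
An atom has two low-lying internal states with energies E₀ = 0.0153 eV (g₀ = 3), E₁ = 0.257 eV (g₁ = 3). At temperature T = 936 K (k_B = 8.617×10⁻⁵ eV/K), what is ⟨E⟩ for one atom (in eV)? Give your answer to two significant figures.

0.027 eV

k_BT = 8.617×10⁻⁵ × 936 K = 0.08066 eV.
Eᵢ/kT = 0.1897, 3.186.
Z = Σ gᵢe^(−Eᵢ/kT) = 3·e^(−0.1897) + 3·e^(−3.186) = 2.482 + 0.1240 = 2.606.
⟨E⟩ = Σ Eᵢ gᵢe^(−Eᵢ/kT) / Z = (0.0153·2.482 + 0.257·0.1240) / 2.606 = 0.027 eV.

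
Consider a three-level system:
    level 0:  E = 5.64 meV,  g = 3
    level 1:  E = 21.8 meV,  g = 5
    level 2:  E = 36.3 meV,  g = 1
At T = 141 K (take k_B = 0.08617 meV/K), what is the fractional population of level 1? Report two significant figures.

0.30

k_BT = 0.08617 × 141 K = 12.15 meV.
Eᵢ/kT = 0.4642, 1.794, 2.988.
Z = Σ gᵢe^(−Eᵢ/kT) = 3·e^(−0.4642) + 5·e^(−1.794) + 1·e^(−2.988) = 1.886 + 0.8315 + 0.05039 = 2.768.
P₁ = g₁ e^(−E₁/kT) / Z = 0.8315/2.768 = 0.30.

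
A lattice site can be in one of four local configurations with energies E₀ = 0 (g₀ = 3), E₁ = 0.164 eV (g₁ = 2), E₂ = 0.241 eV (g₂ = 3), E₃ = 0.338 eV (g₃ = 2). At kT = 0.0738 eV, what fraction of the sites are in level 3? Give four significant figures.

0.006119

Eᵢ/kT = 0, 2.22222, 3.26558, 4.57995.
Z = Σ gᵢe^(−Eᵢ/kT) = 3·e^(−0) + 2·e^(−2.22222) + 3·e^(−3.26558) + 2·e^(−4.57995) = 3.00000 + 0.216737 + 0.114524 + 0.0205108 = 3.35177.
P₃ = g₃ e^(−E₃/kT) / Z = 0.0205108/3.35177 = 0.006119.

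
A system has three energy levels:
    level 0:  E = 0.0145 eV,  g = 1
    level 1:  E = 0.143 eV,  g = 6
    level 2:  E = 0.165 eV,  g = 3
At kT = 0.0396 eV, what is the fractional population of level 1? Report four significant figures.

0.1797

Eᵢ/kT = 0.366162, 3.61111, 4.16667.
Z = Σ gᵢe^(−Eᵢ/kT) = 1·e^(−0.366162) + 6·e^(−3.61111) + 3·e^(−4.16667) = 0.693390 + 0.162131 + 0.0465114 = 0.902032.
P₁ = g₁ e^(−E₁/kT) / Z = 0.162131/0.902032 = 0.1797.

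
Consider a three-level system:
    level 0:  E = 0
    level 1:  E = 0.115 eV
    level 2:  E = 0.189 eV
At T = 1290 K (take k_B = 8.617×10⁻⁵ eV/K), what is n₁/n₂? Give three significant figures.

1.95

k_BT = 8.617×10⁻⁵ × 1290 K = 0.11116 eV.
n₁/n₂ = exp[−(E₁−E₂)/kT] = exp(−(-0.074 eV)/(0.11116 eV)) = exp(0.66571) = 1.95.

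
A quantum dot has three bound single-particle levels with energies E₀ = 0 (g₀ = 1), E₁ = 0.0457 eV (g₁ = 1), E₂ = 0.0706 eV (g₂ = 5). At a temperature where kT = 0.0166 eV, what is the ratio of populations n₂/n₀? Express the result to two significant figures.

0.071

n₂/n₀ = (g₂/g₀) exp[−(E₂−E₀)/kT] = (5/1) × exp(−(0.0706 eV)/(0.0166 eV)) = (5/1) × exp(-4.253) = 0.071.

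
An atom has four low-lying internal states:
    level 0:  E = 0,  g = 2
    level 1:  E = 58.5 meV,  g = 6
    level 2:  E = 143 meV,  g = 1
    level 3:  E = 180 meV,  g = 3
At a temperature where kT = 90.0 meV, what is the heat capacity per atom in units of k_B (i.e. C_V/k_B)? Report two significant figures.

Eᵢ/kT = 0, 0.6500, 1.589, 2.000.
Z = Σ gᵢe^(−Eᵢ/kT) = 2·e^(−0) + 6·e^(−0.6500) + 1·e^(−1.589) + 3·e^(−2.000) = 2.000 + 3.132 + 0.2041 + 0.4060 = 5.742.
⟨E⟩ = 49.72 meV, ⟨E²⟩ = 4884 meV².
C_V/k_B = (⟨E²⟩ − ⟨E⟩²)/(kT)² = (4884 − 2472)/8100 = 0.30.

0.30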